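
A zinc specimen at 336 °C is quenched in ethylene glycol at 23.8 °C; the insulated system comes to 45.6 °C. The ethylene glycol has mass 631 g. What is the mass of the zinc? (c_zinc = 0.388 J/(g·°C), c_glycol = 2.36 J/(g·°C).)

Heat gained plus heat lost sum to zero:
m×0.388×(45.6 − 336) + 631×2.36×(45.6 − 23.8) = 0
-112.68 m = -32464
m = -32464/-112.68 ≈ 288.1 g

m ≈ 288 g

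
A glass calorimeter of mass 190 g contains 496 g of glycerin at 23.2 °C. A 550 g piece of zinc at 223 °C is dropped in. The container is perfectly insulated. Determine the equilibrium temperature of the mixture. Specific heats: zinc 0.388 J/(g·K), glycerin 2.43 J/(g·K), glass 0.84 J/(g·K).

T_f ≈ 50.2 °C

Conservation of energy gives ΣQ = 0:
550×0.388×(T − 223) + 496×2.43×(T − 23.2) + 190×0.84×(T − 23.2) = 0
213.4(T − 223) + 1205.3(T − 23.2) + 159.6(T − 23.2) = 0
1578.3 T = 79253
T ≈ 50.22 °C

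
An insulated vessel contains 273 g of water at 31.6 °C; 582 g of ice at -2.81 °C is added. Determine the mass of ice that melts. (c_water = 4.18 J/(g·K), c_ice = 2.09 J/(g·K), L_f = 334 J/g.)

Cooling the water to 0 °C releases 273×4.18×31.6 = 36060 J.
Of that, 582×2.09×2.81 = 3418 J goes to bring the ice to 0 °C, leaving 32642 J.
Melting all 582 g of ice would need 582×334 = 194388 J.
Since 32642 < 194388 J, not all the ice melts; equilibrium is at 0 °C.
m_melt = 32642 / L_f = 97.73 g.

m_melted ≈ 97.7 g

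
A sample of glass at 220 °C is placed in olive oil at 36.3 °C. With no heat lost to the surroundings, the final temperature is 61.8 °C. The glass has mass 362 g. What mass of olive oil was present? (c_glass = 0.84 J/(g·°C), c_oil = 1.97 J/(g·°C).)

m ≈ 958 g

Heat lost by the glass = heat gained by the oil:
362×0.84×(220 − 61.8) = m×1.97×(61.8 − 36.3)
50.23 m = 48105  ⇒  m ≈ 957.6 g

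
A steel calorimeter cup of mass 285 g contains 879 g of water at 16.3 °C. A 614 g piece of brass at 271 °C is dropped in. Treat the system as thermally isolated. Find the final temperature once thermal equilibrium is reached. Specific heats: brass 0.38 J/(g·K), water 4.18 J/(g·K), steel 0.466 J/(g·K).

T_f = Σ m_i c_i T_i / Σ m_i c_i:
T_f = (233.32·271 + 3674.2·16.3 + 132.81·16.3) / (233.32 + 3674.2 + 132.81)
    = 125284 / 4040.3 ≈ 31.01 °C

T_f ≈ 31.0 °C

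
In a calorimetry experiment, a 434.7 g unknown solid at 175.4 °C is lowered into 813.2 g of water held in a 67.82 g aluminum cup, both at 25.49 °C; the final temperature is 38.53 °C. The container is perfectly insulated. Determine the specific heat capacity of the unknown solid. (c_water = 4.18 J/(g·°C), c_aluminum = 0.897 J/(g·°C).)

c ≈ 0.758 J/(g·°C)

Energy conservation, ΣQ = 0:
434.7·c·(38.53 − 175.4) + 813.2·4.18·(38.53 − 25.49) + 67.82·0.897·(38.53 − 25.49) = 0
-59497 c = -45119
c = -45119/-59497 ≈ 0.7583 J/(g·°C)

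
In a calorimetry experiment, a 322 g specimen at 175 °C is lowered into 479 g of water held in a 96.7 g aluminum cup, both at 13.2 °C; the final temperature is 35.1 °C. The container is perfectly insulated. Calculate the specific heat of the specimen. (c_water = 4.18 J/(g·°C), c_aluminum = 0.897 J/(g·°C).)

Setting the total heat transfer to zero:
322×c×(35.1 − 175) + 479×4.18×(35.1 − 13.2) + 96.7×0.897×(35.1 − 13.2) = 0
-45048 c = -45748
c = -45748/-45048 ≈ 1.016 J/(g·°C)

c ≈ 1.02 J/(g·°C)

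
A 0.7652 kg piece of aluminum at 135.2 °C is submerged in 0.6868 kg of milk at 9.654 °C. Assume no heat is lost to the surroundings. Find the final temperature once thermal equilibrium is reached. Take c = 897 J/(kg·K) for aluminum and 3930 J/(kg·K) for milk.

T_f ≈ 35.1 °C

With ΣQ=0 the equilibrium temperature is the m·c-weighted mean:
T_f = (686.38*135.2 + 2699.1*9.654) / (686.38 + 2699.1)
    = 118857 / 3385.5 ≈ 35.11 °C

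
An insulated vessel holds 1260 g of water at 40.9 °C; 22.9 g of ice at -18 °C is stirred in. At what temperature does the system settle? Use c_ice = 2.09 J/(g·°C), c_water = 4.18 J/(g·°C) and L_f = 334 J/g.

Conservation of energy gives ΣQ = 0:
warm ice to 0 °C: 22.9·2.09·(0 − (-18)) = 861.5
  fusion: m_ice L_f = 22.9·334 = 7648.6
  meltwater 0→T: 22.9·4.18·T = 95.72 T
  water cools: 1260·4.18·(T − 40.9) = 5266.8(T − 40.9)
5362.5 T = 215412 − 8510.1 = 206902
T ≈ 38.58 °C (positive, so assuming full melt was valid).

T_f ≈ 38.6 °C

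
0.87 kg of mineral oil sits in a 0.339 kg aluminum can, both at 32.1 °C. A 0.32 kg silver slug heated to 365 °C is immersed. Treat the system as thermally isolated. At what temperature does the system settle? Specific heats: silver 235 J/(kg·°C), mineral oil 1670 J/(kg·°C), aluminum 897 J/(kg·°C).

T_f ≈ 45.8 °C

Energy conservation, ΣQ = 0:
0.32·235·(T − 365) + 0.87·1670·(T − 32.1) + 0.339·897·(T − 32.1) = 0
75.2(T − 365) + 1452.9(T − 32.1) + 304.08(T − 32.1) = 0
(75.2 + 1452.9 + 304.08) T = 75.2·365 + 1452.9·32.1 + 304.08·32.1
T ≈ 45.76 °C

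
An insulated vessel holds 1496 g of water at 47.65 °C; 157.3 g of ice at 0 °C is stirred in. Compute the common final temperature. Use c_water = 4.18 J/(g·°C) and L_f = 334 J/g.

T_f ≈ 35.5 °C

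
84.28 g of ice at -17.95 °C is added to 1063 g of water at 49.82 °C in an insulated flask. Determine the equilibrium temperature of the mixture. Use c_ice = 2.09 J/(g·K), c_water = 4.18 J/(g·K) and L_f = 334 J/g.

T_f ≈ 39.6 °C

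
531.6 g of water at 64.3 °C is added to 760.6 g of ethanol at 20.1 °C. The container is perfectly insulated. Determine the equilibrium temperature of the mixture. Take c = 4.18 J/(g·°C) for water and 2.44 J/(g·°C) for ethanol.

T_f ≈ 44.2 °C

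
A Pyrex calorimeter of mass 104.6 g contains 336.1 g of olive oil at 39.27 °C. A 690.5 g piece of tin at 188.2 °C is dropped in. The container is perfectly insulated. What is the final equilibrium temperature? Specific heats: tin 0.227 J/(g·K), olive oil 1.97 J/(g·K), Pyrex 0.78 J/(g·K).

T_f ≈ 65.2 °C

With ΣQ=0 the equilibrium temperature is the m·c-weighted mean:
T_f = (156.74×188.2 + 662.12×39.27 + 81.59×39.27) / (156.74 + 662.12 + 81.59)
    = 58704 / 900.45 ≈ 65.19 °C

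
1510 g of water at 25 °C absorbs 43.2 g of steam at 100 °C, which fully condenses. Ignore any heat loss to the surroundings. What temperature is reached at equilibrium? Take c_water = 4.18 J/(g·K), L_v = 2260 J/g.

T_f ≈ 42.1 °C

Heat gained plus heat lost sum to zero:
condense steam: −43.2×2260 = −97632; condensate cools 100→T: 43.2×4.18×(T − 100) = 180.58(T − 100); original water: 6311.8(T − 25)
6492.4 T = 97632 + 18058 + 157795 = 273485
T ≈ 42.12 °C, under the boiling point, so the assumption holds.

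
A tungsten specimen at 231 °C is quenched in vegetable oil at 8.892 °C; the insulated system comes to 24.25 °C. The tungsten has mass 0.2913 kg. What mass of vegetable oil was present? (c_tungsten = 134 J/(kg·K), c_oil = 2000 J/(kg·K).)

m ≈ 0.263 kg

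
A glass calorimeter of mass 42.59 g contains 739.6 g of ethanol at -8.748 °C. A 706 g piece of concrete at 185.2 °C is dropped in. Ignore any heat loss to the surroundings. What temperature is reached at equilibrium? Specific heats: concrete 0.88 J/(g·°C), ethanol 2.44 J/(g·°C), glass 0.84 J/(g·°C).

T_f ≈ 40.2 °C

Heat gained plus heat lost sum to zero:
706*0.88*(T − 185.2) + 739.6*2.44*(T − (-8.748)) + 42.59*0.84*(T − (-8.748)) = 0
(621.28 + 1804.6 + 35.78) T = 621.28*185.2 + 1804.6*(-8.748) + 35.78*(-8.748)
T = 98961 / 2461.7 = 40.2 °C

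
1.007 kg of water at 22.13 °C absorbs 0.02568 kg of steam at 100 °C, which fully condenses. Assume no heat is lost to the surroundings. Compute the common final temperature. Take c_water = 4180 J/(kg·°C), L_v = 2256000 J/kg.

Energy balance with sensible and latent terms:
steam→water at 100 °C releases m L_v = 0.02568·2256000 = 57934
  condensate cools 100→T: 0.02568·4180·(T − 100) = 107.34(T − 100)
  water warms: 1.007·4180·(T − 22.13) = 4209.3(T − 22.13)
4316.6 T = 57934 + 10734 + 93151 = 161819
T ≈ 37.49 °C, under the boiling point, so the assumption holds.

T_f ≈ 37.5 °C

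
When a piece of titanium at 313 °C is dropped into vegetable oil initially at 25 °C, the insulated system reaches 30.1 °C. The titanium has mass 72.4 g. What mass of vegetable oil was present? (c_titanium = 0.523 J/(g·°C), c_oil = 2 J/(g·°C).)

m ≈ 1050 g

Conservation of energy gives ΣQ = 0:
72.4×0.523×(30.1 − 313) + m×2×(30.1 − 25) = 0
10.2 m = 10712
m = 10712/10.2 ≈ 1050 g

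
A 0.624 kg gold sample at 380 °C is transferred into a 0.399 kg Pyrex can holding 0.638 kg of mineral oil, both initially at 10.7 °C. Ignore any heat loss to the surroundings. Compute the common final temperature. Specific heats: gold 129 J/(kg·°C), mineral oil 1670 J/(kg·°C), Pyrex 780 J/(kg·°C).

Energy conservation, ΣQ = 0:
0.624·129·(T − 380) + 0.638·1670·(T − 10.7) + 0.399·780·(T − 10.7) = 0
(80.5 + 1065.5 + 311.22) T = 80.5·380 + 1065.5·10.7 + 311.22·10.7
T = 45319 / 1457.2 = 31.1 °C

T_f ≈ 31.1 °C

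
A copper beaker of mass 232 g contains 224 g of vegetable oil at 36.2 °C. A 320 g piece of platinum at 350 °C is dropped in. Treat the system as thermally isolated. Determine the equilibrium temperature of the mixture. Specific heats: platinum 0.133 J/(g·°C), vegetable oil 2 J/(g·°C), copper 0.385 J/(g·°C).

Energy conservation, ΣQ = 0:
320·0.133·(T − 350) + 224·2·(T − 36.2) + 232·0.385·(T − 36.2) = 0
42.56(T − 350) + 448(T − 36.2) + 89.32(T − 36.2) = 0
579.88 T = 34347
T = 34347 / 579.88 = 59.2 °C

T_f ≈ 59.2 °C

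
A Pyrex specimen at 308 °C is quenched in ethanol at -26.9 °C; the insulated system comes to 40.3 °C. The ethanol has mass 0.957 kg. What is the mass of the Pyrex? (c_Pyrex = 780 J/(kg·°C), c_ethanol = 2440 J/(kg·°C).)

Heat lost by the Pyrex = heat gained by the ethanol:
m·780·(308 − 40.3) = 0.957·2440·(40.3 − (-26.9))
208806 m = 156917  ⇒  m ≈ 0.7515 kg

m ≈ 0.751 kg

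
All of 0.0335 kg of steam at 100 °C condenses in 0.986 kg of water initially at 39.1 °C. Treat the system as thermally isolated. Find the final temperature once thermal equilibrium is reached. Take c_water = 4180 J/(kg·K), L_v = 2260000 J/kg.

Sum of m c ΔT and latent-heat terms is zero:
condense steam: −0.0335·2260000 = −75710
  condensate cools 100→T: 0.0335·4180·(T − 100) = 140.03(T − 100)
  original water: 4121.5(T − 39.1)
4261.5 T = 75710 + 14003 + 161150 = 250863
T ≈ 58.87 °C — below 100 °C, confirming all the steam condensed.

T_f ≈ 58.9 °C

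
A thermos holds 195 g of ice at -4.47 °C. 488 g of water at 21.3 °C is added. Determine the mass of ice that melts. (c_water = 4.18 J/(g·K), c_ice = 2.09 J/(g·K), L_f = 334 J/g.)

Cooling the water to 0 °C releases 488×4.18×21.3 = 43449 J.
Of that, 195×2.09×4.47 = 1821.7 J goes to bring the ice to 0 °C, leaving 41627 J.
Fully melting the ice requires m_ice L_f = 195×334 = 65130 J.
That's not enough to melt it all — equilibrium is at 0 °C with ice remaining.
Mass melted = 41627/334 ≈ 124.6 g.

m_melted ≈ 125 g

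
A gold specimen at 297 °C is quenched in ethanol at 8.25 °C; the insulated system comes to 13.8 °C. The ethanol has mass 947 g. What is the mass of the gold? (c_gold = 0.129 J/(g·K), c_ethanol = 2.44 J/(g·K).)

m ≈ 351 g

Energy conservation, ΣQ = 0:
m·0.129·(13.8 − 297) + 947·2.44·(13.8 − 8.25) = 0
-36.53 m = -12824
m = -12824/-36.53 ≈ 351 g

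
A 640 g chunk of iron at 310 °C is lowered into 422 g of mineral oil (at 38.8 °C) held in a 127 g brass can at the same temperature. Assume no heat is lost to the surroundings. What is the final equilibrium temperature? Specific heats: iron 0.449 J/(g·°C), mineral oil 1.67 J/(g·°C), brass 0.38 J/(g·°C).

T_f is the heat-capacity-weighted average of the initial temperatures:
T_f = (287.36*310 + 704.74*38.8 + 48.26*38.8) / (287.36 + 704.74 + 48.26)
    = 118298 / 1040.4 ≈ 113.71 °C

T_f ≈ 113.7 °C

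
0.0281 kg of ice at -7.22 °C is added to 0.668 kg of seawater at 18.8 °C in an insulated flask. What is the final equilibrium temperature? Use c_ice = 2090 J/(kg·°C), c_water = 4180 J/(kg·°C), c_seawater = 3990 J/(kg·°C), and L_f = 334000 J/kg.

Heat gained plus heat lost sum to zero:
ice -7.22→0 °C: 0.0281·2090·7.22 = 424.02; fusion: m_ice L_f = 0.0281·334000 = 9385.4; meltwater 0→T: 0.0281·4180·T = 117.46 T; seawater cools: 0.668·3990·(T − 18.8) = 2665.3(T − 18.8)
2782.8 T = 50108 − 9809.4 = 40299
T ≈ 14.48 °C (positive, so assuming full melt was valid).

T_f ≈ 14.5 °C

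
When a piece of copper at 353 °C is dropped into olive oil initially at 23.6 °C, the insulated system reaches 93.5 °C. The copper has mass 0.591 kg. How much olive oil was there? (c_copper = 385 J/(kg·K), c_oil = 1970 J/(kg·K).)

Heat lost by the copper = heat gained by the oil:
0.591·385·(353 − 93.5) = m·1970·(93.5 − 23.6)
137703 m = 59045  ⇒  m ≈ 0.4288 kg

m ≈ 0.429 kg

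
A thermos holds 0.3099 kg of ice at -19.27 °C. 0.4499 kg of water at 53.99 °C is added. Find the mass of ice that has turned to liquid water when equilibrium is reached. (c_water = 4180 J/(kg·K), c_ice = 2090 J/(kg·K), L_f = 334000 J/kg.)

m_melted ≈ 0.267 kg

Cooling the water to 0 °C releases 0.4499×4180×53.99 = 101533 J.
Warming the ice to 0 °C takes 0.3099×2090×19.27 = 12481 J, leaving 89052 J for melting.
To melt every bit of ice: 0.3099×334000 = 103507 J.
That's not enough to melt it all — equilibrium is at 0 °C with ice remaining.
m_melted×334000 = 89052  ⇒  m_melted ≈ 0.2666 kg.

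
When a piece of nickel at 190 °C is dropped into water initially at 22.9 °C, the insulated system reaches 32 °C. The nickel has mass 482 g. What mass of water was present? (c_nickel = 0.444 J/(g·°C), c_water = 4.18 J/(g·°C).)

m ≈ 889 g

Energy conservation, ΣQ = 0:
482×0.444×(32 − 190) + m×4.18×(32 − 22.9) = 0
38.04 m = 33813
m = 33813/38.04 ≈ 888.9 g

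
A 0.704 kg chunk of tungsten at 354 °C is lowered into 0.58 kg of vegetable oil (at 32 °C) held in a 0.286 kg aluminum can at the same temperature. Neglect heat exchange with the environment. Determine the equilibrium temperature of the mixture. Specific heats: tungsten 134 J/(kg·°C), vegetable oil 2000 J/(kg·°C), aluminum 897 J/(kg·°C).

T_f is the heat-capacity-weighted average of the initial temperatures:
T_f = (94.34×354 + 1160×32 + 256.54×32) / (94.34 + 1160 + 256.54)
    = 78724 / 1510.9 ≈ 52.10 °C

T_f ≈ 52.1 °C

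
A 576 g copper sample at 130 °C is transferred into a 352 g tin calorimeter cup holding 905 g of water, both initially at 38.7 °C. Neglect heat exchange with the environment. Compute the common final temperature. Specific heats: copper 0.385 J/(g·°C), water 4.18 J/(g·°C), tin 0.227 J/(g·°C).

T_f ≈ 43.7 °C

Conservation of energy gives ΣQ = 0:
576×0.385×(T − 130) + 905×4.18×(T − 38.7) + 352×0.227×(T − 38.7) = 0
4084.6 T = 178319
T = 178319 / 4084.6 = 43.7 °C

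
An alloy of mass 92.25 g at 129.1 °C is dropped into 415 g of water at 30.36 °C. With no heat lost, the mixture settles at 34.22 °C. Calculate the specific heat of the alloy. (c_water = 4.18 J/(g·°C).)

Net heat exchanged in the isolated system is zero:
92.25·c·(34.22 − 129.1) + 415·4.18·(34.22 − 30.36) = 0
-8752.7 c = -6695.9
c = -6695.9/-8752.7 ≈ 0.765 J/(g·°C)

c ≈ 0.765 J/(g·°C)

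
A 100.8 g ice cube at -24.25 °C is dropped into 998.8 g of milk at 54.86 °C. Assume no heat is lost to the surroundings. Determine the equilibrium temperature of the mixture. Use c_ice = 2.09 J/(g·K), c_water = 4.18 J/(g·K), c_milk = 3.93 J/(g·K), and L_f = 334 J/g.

T_f ≈ 40.6 °C

Energy balance with sensible and latent terms:
warm ice to 0 °C: 100.8·2.09·(0 − (-24.25)) = 5108.8
  melt ice: 100.8·334 = 33667
  meltwater 0→T: 100.8·4.18·T = 421.34 T
  milk cools: 998.8·3.93·(T − 54.86) = 3925.3(T − 54.86)
4346.6 T = 215341 − 38776 = 176565
T ≈ 40.62 °C (positive, so assuming full melt was valid).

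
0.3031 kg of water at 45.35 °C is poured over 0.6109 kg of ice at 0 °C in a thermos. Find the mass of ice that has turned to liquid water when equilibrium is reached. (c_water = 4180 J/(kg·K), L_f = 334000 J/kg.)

Water can give up m c ΔT = 0.3031·4180·45.35 = 57457 J before reaching 0 °C.
Melting all 0.6109 kg of ice would need 0.6109·334000 = 204041 J.
Since 57457 < 204041 J, not all the ice melts; equilibrium is at 0 °C.
m_melted·334000 = 57457  ⇒  m_melted ≈ 0.172 kg.

m_melted ≈ 0.172 kg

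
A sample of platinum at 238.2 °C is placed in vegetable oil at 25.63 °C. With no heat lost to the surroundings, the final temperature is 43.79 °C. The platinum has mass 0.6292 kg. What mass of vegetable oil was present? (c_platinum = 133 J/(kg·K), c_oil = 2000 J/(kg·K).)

Energy conservation, ΣQ = 0:
0.6292×133×(43.79 − 238.2) + m×2000×(43.79 − 25.63) = 0
36320 m = 16269
m = 16269/36320 ≈ 0.4479 kg

m ≈ 0.448 kg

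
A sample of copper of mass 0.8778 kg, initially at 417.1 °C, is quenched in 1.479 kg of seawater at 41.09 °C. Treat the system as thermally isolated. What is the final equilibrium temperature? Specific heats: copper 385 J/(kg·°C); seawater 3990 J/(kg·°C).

T_f ≈ 61.5 °C

Heat lost by the copper equals heat gained by the seawater:
0.8778*385*(417.1 − T) = 1.479*3990*(T − 41.09)
337.95(417.1 − T) = 5901.2(T − 41.09)
6239.2 T = 383441  ⇒  T ≈ 61.46 °C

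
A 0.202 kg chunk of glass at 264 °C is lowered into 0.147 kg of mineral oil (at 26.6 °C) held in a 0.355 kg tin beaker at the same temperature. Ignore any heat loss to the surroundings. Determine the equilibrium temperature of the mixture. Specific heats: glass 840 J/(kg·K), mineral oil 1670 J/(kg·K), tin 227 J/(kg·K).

With ΣQ=0 the equilibrium temperature is the m·c-weighted mean:
T_f = (169.68*264 + 245.49*26.6 + 80.58*26.6) / (169.68 + 245.49 + 80.58)
    = 53469 / 495.75 ≈ 107.85 °C

T_f ≈ 107.9 °C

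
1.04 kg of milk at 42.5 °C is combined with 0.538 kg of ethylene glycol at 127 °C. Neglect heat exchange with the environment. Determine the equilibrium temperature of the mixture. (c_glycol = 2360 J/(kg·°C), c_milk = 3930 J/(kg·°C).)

Set heat shed by the hot body equal to heat absorbed by the cold body:
0.538×2360×(127 − T) = 1.04×3930×(T − 42.5)
1269.7(127 − T) = 4087.2(T − 42.5)
5356.9 T = 334955  ⇒  T ≈ 62.53 °C

T_f ≈ 62.5 °C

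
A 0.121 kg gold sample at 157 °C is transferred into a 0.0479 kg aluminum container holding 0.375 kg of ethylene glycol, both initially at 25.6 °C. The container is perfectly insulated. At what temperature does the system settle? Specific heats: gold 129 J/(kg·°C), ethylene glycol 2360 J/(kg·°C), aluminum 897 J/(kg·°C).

T_f ≈ 27.8 °C

T_f is the heat-capacity-weighted average of the initial temperatures:
T_f = (15.61×157 + 885×25.6 + 42.97×25.6) / (15.61 + 885 + 42.97)
    = 26207 / 943.58 ≈ 27.77 °C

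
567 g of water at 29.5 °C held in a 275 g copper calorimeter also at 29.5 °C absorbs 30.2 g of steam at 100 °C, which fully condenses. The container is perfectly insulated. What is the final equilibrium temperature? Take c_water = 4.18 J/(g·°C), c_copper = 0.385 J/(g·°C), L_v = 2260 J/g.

T_f ≈ 59.1 °C

Let T be the final temperature. ΣQ_i = 0:
latent heat released on condensation: 30.2×2260 = 68252; condensate cools 100→T: 30.2×4.18×(T − 100) = 126.24(T − 100); water warms: 567×4.18×(T − 29.5) = 2370.1(T − 29.5); cup: 105.88(T − 29.5)
2602.2 T = 68252 + 12624 + 73040 = 153916
T ≈ 59.15 °C — below 100 °C, confirming all the steam condensed.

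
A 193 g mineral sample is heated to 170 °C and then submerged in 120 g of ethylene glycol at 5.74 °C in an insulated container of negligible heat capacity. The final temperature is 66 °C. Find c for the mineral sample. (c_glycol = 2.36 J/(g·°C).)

c ≈ 0.85 J/(g·°C)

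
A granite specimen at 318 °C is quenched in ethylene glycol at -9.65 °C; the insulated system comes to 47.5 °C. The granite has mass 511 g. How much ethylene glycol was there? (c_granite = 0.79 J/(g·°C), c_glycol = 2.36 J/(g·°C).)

m ≈ 810 g

Net heat exchanged in the isolated system is zero:
511×0.79×(47.5 − 318) + m×2.36×(47.5 − (-9.65)) = 0
134.87 m = 109198
m = 109198/134.87 ≈ 809.6 g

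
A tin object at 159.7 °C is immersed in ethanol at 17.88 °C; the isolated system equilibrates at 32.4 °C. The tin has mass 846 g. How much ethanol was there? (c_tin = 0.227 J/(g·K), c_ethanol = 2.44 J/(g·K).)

Heat lost by the tin = heat gained by the ethanol:
846×0.227×(159.7 − 32.4) = m×2.44×(32.4 − 17.88)
35.43 m = 24447  ⇒  m ≈ 690 g

m ≈ 690 g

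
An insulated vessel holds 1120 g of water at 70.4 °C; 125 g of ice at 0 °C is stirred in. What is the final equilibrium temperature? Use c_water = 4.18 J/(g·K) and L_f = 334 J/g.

Taking heat into each body as positive, Σ m c ΔT = 0:
latent heat to melt: 125·334 = 41750; warm the meltwater: 522.5 T; water cools: 1120·4.18·(T − 70.4) = 4681.6(T − 70.4)
5204.1 T = 329585 − 41750 = 287835
T ≈ 55.31 °C — above 0 °C, consistent with complete melting.

T_f ≈ 55.3 °C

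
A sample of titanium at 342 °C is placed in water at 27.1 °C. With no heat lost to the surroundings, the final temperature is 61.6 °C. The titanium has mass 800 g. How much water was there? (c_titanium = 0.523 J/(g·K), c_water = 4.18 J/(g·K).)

m ≈ 814 g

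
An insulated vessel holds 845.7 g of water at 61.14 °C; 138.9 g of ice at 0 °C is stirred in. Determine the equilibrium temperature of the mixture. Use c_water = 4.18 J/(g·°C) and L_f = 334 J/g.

T_f ≈ 41.2 °C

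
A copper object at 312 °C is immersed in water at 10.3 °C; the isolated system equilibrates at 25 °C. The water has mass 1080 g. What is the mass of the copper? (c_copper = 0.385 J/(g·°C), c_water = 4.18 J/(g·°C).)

|Q_copper| = |Q_water|:
m×0.385×(312 − 25) = 1080×4.18×(25 − 10.3)
110.5 m = 66362  ⇒  m ≈ 600.6 g

m ≈ 601 g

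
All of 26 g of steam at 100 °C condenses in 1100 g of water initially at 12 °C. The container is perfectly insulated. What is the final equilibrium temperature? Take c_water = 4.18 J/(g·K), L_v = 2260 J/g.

T_f ≈ 26.5 °C

Energy balance with sensible and latent terms:
latent heat released on condensation: 26×2260 = 58760; condensate cools 100→T: 26×4.18×(T − 100) = 108.68(T − 100); water warms: 1100×4.18×(T − 12) = 4598(T − 12)
4706.7 T = 58760 + 10868 + 55176 = 124804
T ≈ 26.52 °C, under the boiling point, so the assumption holds.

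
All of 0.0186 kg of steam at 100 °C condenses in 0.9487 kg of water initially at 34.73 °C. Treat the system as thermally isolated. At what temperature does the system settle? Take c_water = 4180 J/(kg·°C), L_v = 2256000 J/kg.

T_f ≈ 46.4 °C

Setting the total heat transfer to zero:
steam→water at 100 °C releases m L_v = 0.0186×2256000 = 41962; condensed water 100 °C→T: 77.75(T − 100); original water: 3965.6(T − 34.73)
4043.3 T = 41962 + 7774.8 + 137724 = 187461
T ≈ 46.36 °C, under the boiling point, so the assumption holds.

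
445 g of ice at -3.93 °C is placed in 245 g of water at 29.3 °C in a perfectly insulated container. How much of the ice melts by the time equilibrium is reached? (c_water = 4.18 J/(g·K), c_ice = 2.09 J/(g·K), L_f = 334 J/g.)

Water can give up m c ΔT = 245×4.18×29.3 = 30006 J before reaching 0 °C.
Of that, 445×2.09×3.93 = 3655.1 J goes to bring the ice to 0 °C, leaving 26351 J.
Fully melting the ice requires m_ice L_f = 445×334 = 148630 J.
Since 26351 < 148630 J, not all the ice melts; equilibrium is at 0 °C.
Mass melted = 26351/334 ≈ 78.9 g.

m_melted ≈ 78.9 g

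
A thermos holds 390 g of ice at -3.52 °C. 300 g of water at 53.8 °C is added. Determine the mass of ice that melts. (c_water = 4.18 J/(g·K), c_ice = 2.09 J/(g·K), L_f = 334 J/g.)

m_melted ≈ 193 g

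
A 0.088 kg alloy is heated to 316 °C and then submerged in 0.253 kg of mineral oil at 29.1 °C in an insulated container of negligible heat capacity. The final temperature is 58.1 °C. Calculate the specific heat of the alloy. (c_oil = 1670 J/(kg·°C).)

c ≈ 540 J/(kg·°C)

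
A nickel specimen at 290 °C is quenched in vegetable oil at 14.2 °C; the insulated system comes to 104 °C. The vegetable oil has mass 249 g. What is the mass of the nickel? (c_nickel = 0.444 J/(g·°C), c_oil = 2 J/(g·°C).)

m ≈ 542 g

Conservation of energy gives ΣQ = 0:
m×0.444×(104 − 290) + 249×2×(104 − 14.2) = 0
-82.58 m = -44720
m = -44720/-82.58 ≈ 541.5 g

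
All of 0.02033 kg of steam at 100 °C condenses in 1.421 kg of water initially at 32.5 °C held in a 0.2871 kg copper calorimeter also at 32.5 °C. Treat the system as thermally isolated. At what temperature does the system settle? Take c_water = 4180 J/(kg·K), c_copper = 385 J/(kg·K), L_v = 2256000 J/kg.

T_f ≈ 40.9 °C

Setting the total heat transfer to zero:
steam→water at 100 °C releases m L_v = 0.02033·2256000 = 45864
  condensed water 100 °C→T: 84.98(T − 100)
  original water: 5939.8(T − 32.5)
  cup: 110.53(T − 32.5)
6135.3 T = 45864 + 8497.9 + 196635 = 250998
T ≈ 40.91 °C — below 100 °C, confirming all the steam condensed.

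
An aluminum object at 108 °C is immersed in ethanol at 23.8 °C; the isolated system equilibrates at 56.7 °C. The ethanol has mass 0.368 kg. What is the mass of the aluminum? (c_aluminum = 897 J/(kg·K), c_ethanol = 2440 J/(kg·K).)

Heat gained plus heat lost sum to zero:
m·897·(56.7 − 108) + 0.368·2440·(56.7 − 23.8) = 0
-46016 m = -29542
m = -29542/-46016 ≈ 0.642 kg

m ≈ 0.642 kg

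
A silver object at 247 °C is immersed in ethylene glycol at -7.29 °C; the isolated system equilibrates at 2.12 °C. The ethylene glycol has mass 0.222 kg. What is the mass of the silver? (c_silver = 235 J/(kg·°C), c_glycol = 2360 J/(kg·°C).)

m ≈ 0.0857 kg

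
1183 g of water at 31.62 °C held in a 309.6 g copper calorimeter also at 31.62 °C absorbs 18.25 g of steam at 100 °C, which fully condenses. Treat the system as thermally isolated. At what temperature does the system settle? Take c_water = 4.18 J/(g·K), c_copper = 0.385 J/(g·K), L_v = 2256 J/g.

T_f ≈ 40.6 °C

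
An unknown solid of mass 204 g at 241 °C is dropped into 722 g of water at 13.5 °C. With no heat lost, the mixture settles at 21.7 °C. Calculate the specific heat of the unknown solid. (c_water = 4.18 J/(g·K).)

m_s c (T_s − T_f) = m_water c_water (T_f − T_0):
204×c×(241 − 21.7) = 722×4.18×(21.7 − 13.5)
44737 c = 24747  ⇒  c ≈ 0.5532 J/(g·K)

c ≈ 0.553 J/(g·K)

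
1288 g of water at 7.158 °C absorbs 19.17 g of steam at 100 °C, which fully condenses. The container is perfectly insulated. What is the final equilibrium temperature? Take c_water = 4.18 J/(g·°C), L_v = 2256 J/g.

T_f ≈ 16.4 °C

Heat gained plus heat lost sum to zero:
steam→water at 100 °C releases m L_v = 19.17×2256 = 43248; condensed water 100 °C→T: 80.13(T − 100); water warms: 1288×4.18×(T − 7.158) = 5383.8(T − 7.158)
5464 T = 43248 + 8013.1 + 38538 = 89798
T ≈ 16.43 °C — below 100 °C, confirming all the steam condensed.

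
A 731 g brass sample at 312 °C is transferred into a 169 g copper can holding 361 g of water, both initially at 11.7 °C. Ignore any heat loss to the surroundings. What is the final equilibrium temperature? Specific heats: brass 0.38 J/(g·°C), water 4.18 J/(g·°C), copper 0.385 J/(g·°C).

With ΣQ=0 the equilibrium temperature is the m·c-weighted mean:
T_f = (277.78·312 + 1509·11.7 + 65.06·11.7) / (277.78 + 1509 + 65.06)
    = 105084 / 1851.8 ≈ 56.75 °C

T_f ≈ 56.7 °C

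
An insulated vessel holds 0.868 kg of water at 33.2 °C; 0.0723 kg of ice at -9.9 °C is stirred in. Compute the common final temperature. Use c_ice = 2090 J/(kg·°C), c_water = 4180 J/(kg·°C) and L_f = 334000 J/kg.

T_f ≈ 24.1 °C

Setting the total heat transfer to zero:
warm ice to 0 °C: 0.0723·2090·(0 − (-9.9)) = 1496; fusion: m_ice L_f = 0.0723·334000 = 24148; meltwater 0→T: 0.0723·4180·T = 302.21 T; water cools: 0.868·4180·(T − 33.2) = 3628.2(T − 33.2)
3930.5 T = 120458 − 25644 = 94813
T ≈ 24.12 °C. Since T > 0 °C, the all-ice-melts assumption holds.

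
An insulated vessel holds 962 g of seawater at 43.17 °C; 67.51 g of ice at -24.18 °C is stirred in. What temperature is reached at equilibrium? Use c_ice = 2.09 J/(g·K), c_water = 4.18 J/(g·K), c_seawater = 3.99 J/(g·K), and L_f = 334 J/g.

Setting the total heat transfer to zero:
warm ice to 0 °C: 67.51·2.09·(0 − (-24.18)) = 3411.7
  fusion: m_ice L_f = 67.51·334 = 22548
  warm the meltwater: 282.19 T
  seawater cools: 962·3.99·(T − 43.17) = 3838.4(T − 43.17)
4120.6 T = 165703 − 25960 = 139743
T ≈ 33.91 °C — above 0 °C, consistent with complete melting.

T_f ≈ 33.9 °C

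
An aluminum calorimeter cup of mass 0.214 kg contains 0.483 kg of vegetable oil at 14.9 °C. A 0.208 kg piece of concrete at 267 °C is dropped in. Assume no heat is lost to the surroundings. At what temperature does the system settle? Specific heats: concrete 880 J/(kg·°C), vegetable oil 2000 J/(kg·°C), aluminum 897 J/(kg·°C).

T_f ≈ 49.3 °C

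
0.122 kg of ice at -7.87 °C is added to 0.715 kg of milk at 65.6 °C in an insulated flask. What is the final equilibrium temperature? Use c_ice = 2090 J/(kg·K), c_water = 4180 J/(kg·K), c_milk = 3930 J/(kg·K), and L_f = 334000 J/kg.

T_f ≈ 42.6 °C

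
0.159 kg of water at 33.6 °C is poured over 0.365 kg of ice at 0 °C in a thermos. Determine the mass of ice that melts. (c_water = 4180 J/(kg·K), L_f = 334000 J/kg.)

Water can give up m c ΔT = 0.159·4180·33.6 = 22331 J before reaching 0 °C.
Melting all 0.365 kg of ice would need 0.365·334000 = 121910 J.
22331 J < 121910 J, so only part of the ice melts and the system sits at 0 °C.
m_melt = 22331 / L_f = 0.06686 kg.

m_melted ≈ 0.0669 kg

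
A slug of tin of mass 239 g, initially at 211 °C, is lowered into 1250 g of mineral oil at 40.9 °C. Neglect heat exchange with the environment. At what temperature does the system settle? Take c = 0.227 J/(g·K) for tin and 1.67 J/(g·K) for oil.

T_f ≈ 45.2 °C

Let T be the final temperature. ΣQ_i = 0:
239*0.227*(T − 211) + 1250*1.67*(T − 40.9) = 0
54.25(T − 211) + 2087.5(T − 40.9) = 0
(54.25 + 2087.5) T = 54.25*211 + 2087.5*40.9
T = 96826 / 2141.8 = 45.2 °C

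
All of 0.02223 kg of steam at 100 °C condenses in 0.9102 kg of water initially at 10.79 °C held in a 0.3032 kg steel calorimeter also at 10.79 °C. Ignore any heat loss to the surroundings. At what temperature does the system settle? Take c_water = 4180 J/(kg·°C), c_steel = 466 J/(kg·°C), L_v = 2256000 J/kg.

Heat gained plus heat lost sum to zero:
steam→water at 100 °C releases m L_v = 0.02223×2256000 = 50151
  condensed water 100 °C→T: 92.92(T − 100)
  water warms: 0.9102×4180×(T − 10.79) = 3804.6(T − 10.79)
  steel cup: 0.3032×466×(T − 10.79) = 141.29(T − 10.79)
4038.8 T = 50151 + 9292.1 + 42577 = 102020
T ≈ 25.26 °C — below 100 °C, confirming all the steam condensed.

T_f ≈ 25.3 °C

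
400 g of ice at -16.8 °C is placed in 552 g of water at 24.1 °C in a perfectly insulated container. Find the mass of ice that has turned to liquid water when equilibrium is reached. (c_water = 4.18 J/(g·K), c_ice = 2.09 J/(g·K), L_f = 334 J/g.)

Water can give up m c ΔT = 552·4.18·24.1 = 55607 J before reaching 0 °C.
Warming the ice to 0 °C takes 400·2.09·16.8 = 14045 J, leaving 41563 J for melting.
To melt every bit of ice: 400·334 = 133600 J.
41563 J < 133600 J, so only part of the ice melts and the system sits at 0 °C.
m_melt = 41563 / L_f = 124.4 g.

m_melted ≈ 124 g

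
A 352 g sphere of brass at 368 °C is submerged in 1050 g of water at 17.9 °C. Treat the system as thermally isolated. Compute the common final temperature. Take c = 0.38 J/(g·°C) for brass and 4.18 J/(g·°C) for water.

T_f ≈ 28.3 °C

With ΣQ=0 the equilibrium temperature is the m·c-weighted mean:
T_f = (133.76*368 + 4389*17.9) / (133.76 + 4389)
    = 127787 / 4522.8 ≈ 28.25 °C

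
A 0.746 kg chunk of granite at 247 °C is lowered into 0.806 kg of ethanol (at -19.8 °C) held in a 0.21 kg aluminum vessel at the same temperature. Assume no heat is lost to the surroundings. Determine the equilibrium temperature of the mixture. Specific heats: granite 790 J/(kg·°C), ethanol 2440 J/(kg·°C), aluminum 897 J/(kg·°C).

Let T be the final temperature. ΣQ_i = 0:
0.746×790×(T − 247) + 0.806×2440×(T − (-19.8)) + 0.21×897×(T − (-19.8)) = 0
(589.34 + 1966.6 + 188.37) T = 589.34×247 + 1966.6×(-19.8) + 188.37×(-19.8)
T = 102898/2744.4 ≈ 37.49 °C

T_f ≈ 37.5 °C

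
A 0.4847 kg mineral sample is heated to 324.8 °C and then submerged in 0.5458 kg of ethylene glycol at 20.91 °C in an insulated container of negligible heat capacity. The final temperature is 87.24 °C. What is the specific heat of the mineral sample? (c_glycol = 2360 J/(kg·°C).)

c ≈ 742 J/(kg·°C)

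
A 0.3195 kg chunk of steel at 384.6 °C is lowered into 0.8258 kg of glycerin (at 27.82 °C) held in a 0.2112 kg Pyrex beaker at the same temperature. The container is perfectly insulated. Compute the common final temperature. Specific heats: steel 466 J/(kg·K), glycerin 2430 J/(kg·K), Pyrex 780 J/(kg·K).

T_f ≈ 50.7 °C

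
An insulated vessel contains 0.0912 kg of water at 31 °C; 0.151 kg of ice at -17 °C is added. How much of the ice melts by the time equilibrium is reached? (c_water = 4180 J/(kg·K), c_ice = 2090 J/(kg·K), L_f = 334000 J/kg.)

m_melted ≈ 0.0193 kg

Cooling the water to 0 °C releases 0.0912×4180×31 = 11818 J.
Of that, 0.151×2090×17 = 5365 J goes to bring the ice to 0 °C, leaving 6452.7 J.
To melt every bit of ice: 0.151×334000 = 50434 J.
Since 6452.7 < 50434 J, not all the ice melts; equilibrium is at 0 °C.
m_melt = 6452.7 / L_f = 0.01932 kg.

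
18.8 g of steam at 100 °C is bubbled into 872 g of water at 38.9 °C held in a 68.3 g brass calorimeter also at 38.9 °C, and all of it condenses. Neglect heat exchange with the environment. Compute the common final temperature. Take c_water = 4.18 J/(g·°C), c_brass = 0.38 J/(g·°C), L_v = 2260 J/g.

Heat gained plus heat lost sum to zero:
condense steam: −18.8×2260 = −42488; condensed water 100 °C→T: 78.58(T − 100); water warms: 872×4.18×(T − 38.9) = 3645(T − 38.9); brass cup: 68.3×0.38×(T − 38.9) = 25.95(T − 38.9)
3749.5 T = 42488 + 7858.4 + 142799 = 193145
T ≈ 51.51 °C (< 100 °C, so full condensation is consistent).

T_f ≈ 51.5 °C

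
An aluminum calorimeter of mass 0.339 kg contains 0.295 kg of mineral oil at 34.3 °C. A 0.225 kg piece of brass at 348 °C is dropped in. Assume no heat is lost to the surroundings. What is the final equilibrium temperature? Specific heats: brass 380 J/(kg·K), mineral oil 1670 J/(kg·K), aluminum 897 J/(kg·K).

T_f ≈ 64.7 °C

T_f = Σ m_i c_i T_i / Σ m_i c_i:
T_f = (85.5·348 + 492.65·34.3 + 304.08·34.3) / (85.5 + 492.65 + 304.08)
    = 57082 / 882.23 ≈ 64.70 °C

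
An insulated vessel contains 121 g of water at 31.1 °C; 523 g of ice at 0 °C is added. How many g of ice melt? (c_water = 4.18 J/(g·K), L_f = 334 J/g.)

m_melted ≈ 47.1 g

Heat available from the water dropping to 0 °C: 121×4.18×31.1 = 15730 J.
To melt every bit of ice: 523×334 = 174682 J.
That's not enough to melt it all — equilibrium is at 0 °C with ice remaining.
Mass melted = 15730/334 ≈ 47.1 g.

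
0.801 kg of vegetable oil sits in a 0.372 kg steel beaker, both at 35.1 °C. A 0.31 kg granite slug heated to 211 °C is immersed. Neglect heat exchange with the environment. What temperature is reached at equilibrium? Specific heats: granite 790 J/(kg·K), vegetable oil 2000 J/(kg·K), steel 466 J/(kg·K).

Conservation of energy gives ΣQ = 0:
0.31*790*(T − 211) + 0.801*2000*(T − 35.1) + 0.372*466*(T − 35.1) = 0
(244.9 + 1602 + 173.35) T = 244.9*211 + 1602*35.1 + 173.35*35.1
T = 113989/2020.3 ≈ 56.42 °C

T_f ≈ 56.4 °C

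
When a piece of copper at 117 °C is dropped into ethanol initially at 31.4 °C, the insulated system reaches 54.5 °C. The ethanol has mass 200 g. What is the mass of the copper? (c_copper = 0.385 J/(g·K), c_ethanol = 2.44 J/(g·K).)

|Q_copper| = |Q_ethanol|:
m×0.385×(117 − 54.5) = 200×2.44×(54.5 − 31.4)
24.06 m = 11273  ⇒  m ≈ 468.5 g

m ≈ 468 g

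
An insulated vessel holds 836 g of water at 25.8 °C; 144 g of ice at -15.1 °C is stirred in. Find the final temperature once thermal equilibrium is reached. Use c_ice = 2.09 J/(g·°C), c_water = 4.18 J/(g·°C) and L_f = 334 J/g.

T_f ≈ 9.2 °C

Net heat exchanged in the isolated system is zero:
warm ice to 0 °C: 144·2.09·(0 − (-15.1)) = 4544.5
  fusion: m_ice L_f = 144·334 = 48096
  meltwater 0→T: 144·4.18·T = 601.92 T
  water: 3494.5(T − 25.8)
4096.4 T = 90158 − 52640 = 37517
T ≈ 9.16 °C (positive, so assuming full melt was valid).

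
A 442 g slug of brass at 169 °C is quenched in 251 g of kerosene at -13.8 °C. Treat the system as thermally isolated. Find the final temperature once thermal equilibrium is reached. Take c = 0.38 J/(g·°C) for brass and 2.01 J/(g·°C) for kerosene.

With ΣQ=0 the equilibrium temperature is the m·c-weighted mean:
T_f = (167.96*169 + 504.51*(-13.8)) / (167.96 + 504.51)
    = 21423 / 672.47 ≈ 31.86 °C

T_f ≈ 31.9 °C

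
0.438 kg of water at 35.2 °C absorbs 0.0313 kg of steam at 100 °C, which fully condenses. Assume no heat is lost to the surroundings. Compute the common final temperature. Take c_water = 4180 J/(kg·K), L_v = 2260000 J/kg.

T_f ≈ 75.6 °C

Sum of m c ΔT and latent-heat terms is zero:
condense steam: −0.0313·2260000 = −70738; condensate cools 100→T: 0.0313·4180·(T − 100) = 130.83(T − 100); water warms: 0.438·4180·(T − 35.2) = 1830.8(T − 35.2)
1961.7 T = 70738 + 13083 + 64446 = 148267
T ≈ 75.58 °C — below 100 °C, confirming all the steam condensed.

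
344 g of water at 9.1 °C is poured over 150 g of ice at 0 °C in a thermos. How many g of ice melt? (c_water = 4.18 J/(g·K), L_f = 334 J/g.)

Cooling the water to 0 °C releases 344×4.18×9.1 = 13085 J.
To melt every bit of ice: 150×334 = 50100 J.
13085 J < 50100 J, so only part of the ice melts and the system sits at 0 °C.
m_melt = 13085 / L_f = 39.18 g.

m_melted ≈ 39.2 g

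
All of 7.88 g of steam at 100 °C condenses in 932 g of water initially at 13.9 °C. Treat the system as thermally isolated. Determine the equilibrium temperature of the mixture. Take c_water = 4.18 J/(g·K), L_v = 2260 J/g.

Setting the total heat transfer to zero:
latent heat released on condensation: 7.88×2260 = 17809; condensate cools 100→T: 7.88×4.18×(T − 100) = 32.94(T − 100); original water: 3895.8(T − 13.9)
3928.7 T = 17809 + 3293.8 + 54151 = 75254
T ≈ 19.15 °C — below 100 °C, confirming all the steam condensed.

T_f ≈ 19.2 °C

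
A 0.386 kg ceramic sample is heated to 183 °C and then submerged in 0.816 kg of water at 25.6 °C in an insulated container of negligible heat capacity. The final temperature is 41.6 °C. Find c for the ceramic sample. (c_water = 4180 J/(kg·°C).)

m_s c (T_s − T_f) = m_water c_water (T_f − T_0):
0.386×c×(183 − 41.6) = 0.816×4180×(41.6 − 25.6)
54.58 c = 54574  ⇒  c ≈ 999.9 J/(kg·°C)

c ≈ 1000 J/(kg·°C)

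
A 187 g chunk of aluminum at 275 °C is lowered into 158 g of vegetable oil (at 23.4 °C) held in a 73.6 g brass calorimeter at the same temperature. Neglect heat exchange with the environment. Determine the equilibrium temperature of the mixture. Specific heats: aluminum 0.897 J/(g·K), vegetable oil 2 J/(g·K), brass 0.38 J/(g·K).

T_f ≈ 105.9 °C

Taking heat into each body as positive, Σ m c ΔT = 0:
187*0.897*(T − 275) + 158*2*(T − 23.4) + 73.6*0.38*(T − 23.4) = 0
167.74(T − 275) + 316(T − 23.4) + 27.97(T − 23.4) = 0
(167.74 + 316 + 27.97) T = 167.74*275 + 316*23.4 + 27.97*23.4
T = 54177 / 511.71 = 106 °C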